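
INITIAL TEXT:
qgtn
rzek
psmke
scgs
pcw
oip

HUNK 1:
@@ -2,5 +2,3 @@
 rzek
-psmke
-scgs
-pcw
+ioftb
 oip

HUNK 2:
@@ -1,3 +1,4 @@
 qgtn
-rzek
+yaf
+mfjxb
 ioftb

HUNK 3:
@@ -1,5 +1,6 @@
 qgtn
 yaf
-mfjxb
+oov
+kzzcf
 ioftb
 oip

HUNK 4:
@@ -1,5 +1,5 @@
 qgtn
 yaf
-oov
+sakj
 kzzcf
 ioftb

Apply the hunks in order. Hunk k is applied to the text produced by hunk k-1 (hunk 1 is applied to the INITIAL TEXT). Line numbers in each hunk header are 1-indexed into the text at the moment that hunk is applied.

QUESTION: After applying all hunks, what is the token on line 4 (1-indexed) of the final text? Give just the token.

Hunk 1: at line 2 remove [psmke,scgs,pcw] add [ioftb] -> 4 lines: qgtn rzek ioftb oip
Hunk 2: at line 1 remove [rzek] add [yaf,mfjxb] -> 5 lines: qgtn yaf mfjxb ioftb oip
Hunk 3: at line 1 remove [mfjxb] add [oov,kzzcf] -> 6 lines: qgtn yaf oov kzzcf ioftb oip
Hunk 4: at line 1 remove [oov] add [sakj] -> 6 lines: qgtn yaf sakj kzzcf ioftb oip
Final line 4: kzzcf

Answer: kzzcf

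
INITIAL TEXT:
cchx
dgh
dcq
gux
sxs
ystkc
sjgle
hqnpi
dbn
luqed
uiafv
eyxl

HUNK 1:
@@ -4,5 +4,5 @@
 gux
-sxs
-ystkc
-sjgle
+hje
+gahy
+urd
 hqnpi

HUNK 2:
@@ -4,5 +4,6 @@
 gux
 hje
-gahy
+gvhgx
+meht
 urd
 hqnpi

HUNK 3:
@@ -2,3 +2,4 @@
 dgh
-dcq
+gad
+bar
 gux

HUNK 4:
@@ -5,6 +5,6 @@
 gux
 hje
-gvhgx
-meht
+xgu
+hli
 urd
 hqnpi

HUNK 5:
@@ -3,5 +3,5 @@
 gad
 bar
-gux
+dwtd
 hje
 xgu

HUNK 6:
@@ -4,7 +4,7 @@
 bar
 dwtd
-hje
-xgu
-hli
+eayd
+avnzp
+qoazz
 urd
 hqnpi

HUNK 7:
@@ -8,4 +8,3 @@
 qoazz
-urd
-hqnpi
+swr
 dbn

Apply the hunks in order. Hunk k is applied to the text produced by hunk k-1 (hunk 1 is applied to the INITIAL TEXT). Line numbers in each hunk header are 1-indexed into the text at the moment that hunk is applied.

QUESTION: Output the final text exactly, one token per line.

Hunk 1: at line 4 remove [sxs,ystkc,sjgle] add [hje,gahy,urd] -> 12 lines: cchx dgh dcq gux hje gahy urd hqnpi dbn luqed uiafv eyxl
Hunk 2: at line 4 remove [gahy] add [gvhgx,meht] -> 13 lines: cchx dgh dcq gux hje gvhgx meht urd hqnpi dbn luqed uiafv eyxl
Hunk 3: at line 2 remove [dcq] add [gad,bar] -> 14 lines: cchx dgh gad bar gux hje gvhgx meht urd hqnpi dbn luqed uiafv eyxl
Hunk 4: at line 5 remove [gvhgx,meht] add [xgu,hli] -> 14 lines: cchx dgh gad bar gux hje xgu hli urd hqnpi dbn luqed uiafv eyxl
Hunk 5: at line 3 remove [gux] add [dwtd] -> 14 lines: cchx dgh gad bar dwtd hje xgu hli urd hqnpi dbn luqed uiafv eyxl
Hunk 6: at line 4 remove [hje,xgu,hli] add [eayd,avnzp,qoazz] -> 14 lines: cchx dgh gad bar dwtd eayd avnzp qoazz urd hqnpi dbn luqed uiafv eyxl
Hunk 7: at line 8 remove [urd,hqnpi] add [swr] -> 13 lines: cchx dgh gad bar dwtd eayd avnzp qoazz swr dbn luqed uiafv eyxl

Answer: cchx
dgh
gad
bar
dwtd
eayd
avnzp
qoazz
swr
dbn
luqed
uiafv
eyxl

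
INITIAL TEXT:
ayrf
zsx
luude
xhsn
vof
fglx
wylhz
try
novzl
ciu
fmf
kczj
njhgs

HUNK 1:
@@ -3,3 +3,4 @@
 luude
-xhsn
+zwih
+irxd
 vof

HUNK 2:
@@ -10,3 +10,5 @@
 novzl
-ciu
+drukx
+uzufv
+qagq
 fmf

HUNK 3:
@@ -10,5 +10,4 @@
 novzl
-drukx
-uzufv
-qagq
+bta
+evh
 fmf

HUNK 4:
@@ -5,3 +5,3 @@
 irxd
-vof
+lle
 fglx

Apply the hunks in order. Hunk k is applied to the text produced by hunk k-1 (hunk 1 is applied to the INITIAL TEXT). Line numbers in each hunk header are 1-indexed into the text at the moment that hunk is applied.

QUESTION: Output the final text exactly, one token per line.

Hunk 1: at line 3 remove [xhsn] add [zwih,irxd] -> 14 lines: ayrf zsx luude zwih irxd vof fglx wylhz try novzl ciu fmf kczj njhgs
Hunk 2: at line 10 remove [ciu] add [drukx,uzufv,qagq] -> 16 lines: ayrf zsx luude zwih irxd vof fglx wylhz try novzl drukx uzufv qagq fmf kczj njhgs
Hunk 3: at line 10 remove [drukx,uzufv,qagq] add [bta,evh] -> 15 lines: ayrf zsx luude zwih irxd vof fglx wylhz try novzl bta evh fmf kczj njhgs
Hunk 4: at line 5 remove [vof] add [lle] -> 15 lines: ayrf zsx luude zwih irxd lle fglx wylhz try novzl bta evh fmf kczj njhgs

Answer: ayrf
zsx
luude
zwih
irxd
lle
fglx
wylhz
try
novzl
bta
evh
fmf
kczj
njhgs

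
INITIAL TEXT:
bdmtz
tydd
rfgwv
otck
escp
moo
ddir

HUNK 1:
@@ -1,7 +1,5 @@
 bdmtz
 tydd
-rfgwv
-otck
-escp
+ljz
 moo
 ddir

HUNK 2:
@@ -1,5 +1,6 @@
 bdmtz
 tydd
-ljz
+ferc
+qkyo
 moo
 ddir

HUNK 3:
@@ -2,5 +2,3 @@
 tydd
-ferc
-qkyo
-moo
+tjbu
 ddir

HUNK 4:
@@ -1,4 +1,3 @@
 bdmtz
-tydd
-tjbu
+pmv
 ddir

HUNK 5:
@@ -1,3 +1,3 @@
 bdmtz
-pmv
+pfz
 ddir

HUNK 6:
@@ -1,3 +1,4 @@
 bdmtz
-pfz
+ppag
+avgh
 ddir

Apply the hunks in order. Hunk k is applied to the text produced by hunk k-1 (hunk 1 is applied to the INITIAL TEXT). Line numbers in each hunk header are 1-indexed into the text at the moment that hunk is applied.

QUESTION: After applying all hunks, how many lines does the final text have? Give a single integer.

Hunk 1: at line 1 remove [rfgwv,otck,escp] add [ljz] -> 5 lines: bdmtz tydd ljz moo ddir
Hunk 2: at line 1 remove [ljz] add [ferc,qkyo] -> 6 lines: bdmtz tydd ferc qkyo moo ddir
Hunk 3: at line 2 remove [ferc,qkyo,moo] add [tjbu] -> 4 lines: bdmtz tydd tjbu ddir
Hunk 4: at line 1 remove [tydd,tjbu] add [pmv] -> 3 lines: bdmtz pmv ddir
Hunk 5: at line 1 remove [pmv] add [pfz] -> 3 lines: bdmtz pfz ddir
Hunk 6: at line 1 remove [pfz] add [ppag,avgh] -> 4 lines: bdmtz ppag avgh ddir
Final line count: 4

Answer: 4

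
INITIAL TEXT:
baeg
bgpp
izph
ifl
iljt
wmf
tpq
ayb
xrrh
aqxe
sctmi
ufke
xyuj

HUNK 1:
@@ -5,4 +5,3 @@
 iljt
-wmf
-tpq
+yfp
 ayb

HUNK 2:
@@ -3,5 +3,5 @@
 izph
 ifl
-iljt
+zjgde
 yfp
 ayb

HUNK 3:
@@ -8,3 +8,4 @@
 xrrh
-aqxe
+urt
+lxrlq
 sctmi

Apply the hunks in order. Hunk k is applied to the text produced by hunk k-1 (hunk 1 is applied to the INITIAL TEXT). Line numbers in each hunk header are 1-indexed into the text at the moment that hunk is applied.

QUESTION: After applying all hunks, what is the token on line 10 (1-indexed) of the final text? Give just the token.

Answer: lxrlq

Derivation:
Hunk 1: at line 5 remove [wmf,tpq] add [yfp] -> 12 lines: baeg bgpp izph ifl iljt yfp ayb xrrh aqxe sctmi ufke xyuj
Hunk 2: at line 3 remove [iljt] add [zjgde] -> 12 lines: baeg bgpp izph ifl zjgde yfp ayb xrrh aqxe sctmi ufke xyuj
Hunk 3: at line 8 remove [aqxe] add [urt,lxrlq] -> 13 lines: baeg bgpp izph ifl zjgde yfp ayb xrrh urt lxrlq sctmi ufke xyuj
Final line 10: lxrlq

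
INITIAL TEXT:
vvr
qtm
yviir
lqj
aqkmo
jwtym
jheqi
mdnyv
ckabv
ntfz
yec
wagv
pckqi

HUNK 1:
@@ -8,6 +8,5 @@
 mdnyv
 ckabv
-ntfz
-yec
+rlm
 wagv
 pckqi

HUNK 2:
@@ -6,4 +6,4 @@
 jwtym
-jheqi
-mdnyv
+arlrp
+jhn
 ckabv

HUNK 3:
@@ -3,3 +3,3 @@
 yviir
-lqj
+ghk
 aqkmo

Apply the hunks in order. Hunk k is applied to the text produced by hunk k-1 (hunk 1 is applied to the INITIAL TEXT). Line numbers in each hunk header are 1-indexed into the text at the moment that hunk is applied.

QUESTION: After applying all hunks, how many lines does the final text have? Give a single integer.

Hunk 1: at line 8 remove [ntfz,yec] add [rlm] -> 12 lines: vvr qtm yviir lqj aqkmo jwtym jheqi mdnyv ckabv rlm wagv pckqi
Hunk 2: at line 6 remove [jheqi,mdnyv] add [arlrp,jhn] -> 12 lines: vvr qtm yviir lqj aqkmo jwtym arlrp jhn ckabv rlm wagv pckqi
Hunk 3: at line 3 remove [lqj] add [ghk] -> 12 lines: vvr qtm yviir ghk aqkmo jwtym arlrp jhn ckabv rlm wagv pckqi
Final line count: 12

Answer: 12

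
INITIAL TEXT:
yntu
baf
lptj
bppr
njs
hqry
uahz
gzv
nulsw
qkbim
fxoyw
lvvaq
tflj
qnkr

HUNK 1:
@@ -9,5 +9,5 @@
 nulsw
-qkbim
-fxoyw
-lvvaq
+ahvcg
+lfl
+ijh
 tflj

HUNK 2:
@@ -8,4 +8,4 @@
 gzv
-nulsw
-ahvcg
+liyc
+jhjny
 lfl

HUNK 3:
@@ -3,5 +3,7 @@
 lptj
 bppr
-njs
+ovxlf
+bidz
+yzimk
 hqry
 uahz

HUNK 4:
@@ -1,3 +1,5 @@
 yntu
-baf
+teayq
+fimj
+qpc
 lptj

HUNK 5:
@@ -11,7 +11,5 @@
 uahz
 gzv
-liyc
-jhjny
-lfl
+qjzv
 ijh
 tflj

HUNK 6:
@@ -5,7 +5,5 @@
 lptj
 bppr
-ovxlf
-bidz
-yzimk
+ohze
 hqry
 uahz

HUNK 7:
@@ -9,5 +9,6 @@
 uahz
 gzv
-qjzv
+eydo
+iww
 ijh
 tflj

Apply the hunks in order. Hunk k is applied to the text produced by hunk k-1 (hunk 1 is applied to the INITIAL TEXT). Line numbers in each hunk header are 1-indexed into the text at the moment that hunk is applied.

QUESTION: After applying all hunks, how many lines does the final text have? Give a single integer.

Hunk 1: at line 9 remove [qkbim,fxoyw,lvvaq] add [ahvcg,lfl,ijh] -> 14 lines: yntu baf lptj bppr njs hqry uahz gzv nulsw ahvcg lfl ijh tflj qnkr
Hunk 2: at line 8 remove [nulsw,ahvcg] add [liyc,jhjny] -> 14 lines: yntu baf lptj bppr njs hqry uahz gzv liyc jhjny lfl ijh tflj qnkr
Hunk 3: at line 3 remove [njs] add [ovxlf,bidz,yzimk] -> 16 lines: yntu baf lptj bppr ovxlf bidz yzimk hqry uahz gzv liyc jhjny lfl ijh tflj qnkr
Hunk 4: at line 1 remove [baf] add [teayq,fimj,qpc] -> 18 lines: yntu teayq fimj qpc lptj bppr ovxlf bidz yzimk hqry uahz gzv liyc jhjny lfl ijh tflj qnkr
Hunk 5: at line 11 remove [liyc,jhjny,lfl] add [qjzv] -> 16 lines: yntu teayq fimj qpc lptj bppr ovxlf bidz yzimk hqry uahz gzv qjzv ijh tflj qnkr
Hunk 6: at line 5 remove [ovxlf,bidz,yzimk] add [ohze] -> 14 lines: yntu teayq fimj qpc lptj bppr ohze hqry uahz gzv qjzv ijh tflj qnkr
Hunk 7: at line 9 remove [qjzv] add [eydo,iww] -> 15 lines: yntu teayq fimj qpc lptj bppr ohze hqry uahz gzv eydo iww ijh tflj qnkr
Final line count: 15

Answer: 15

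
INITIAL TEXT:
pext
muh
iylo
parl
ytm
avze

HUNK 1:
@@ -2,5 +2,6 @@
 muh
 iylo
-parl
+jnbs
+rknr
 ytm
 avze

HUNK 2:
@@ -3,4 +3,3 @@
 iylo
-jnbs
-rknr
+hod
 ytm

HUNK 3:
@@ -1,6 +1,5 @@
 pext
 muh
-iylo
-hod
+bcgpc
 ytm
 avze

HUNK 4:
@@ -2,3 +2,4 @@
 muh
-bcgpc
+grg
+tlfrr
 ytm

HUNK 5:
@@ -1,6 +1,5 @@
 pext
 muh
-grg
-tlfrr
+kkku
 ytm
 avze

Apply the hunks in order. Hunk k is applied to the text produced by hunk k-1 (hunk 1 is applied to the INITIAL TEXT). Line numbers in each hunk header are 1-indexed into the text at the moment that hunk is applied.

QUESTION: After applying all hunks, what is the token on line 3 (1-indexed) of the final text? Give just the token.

Hunk 1: at line 2 remove [parl] add [jnbs,rknr] -> 7 lines: pext muh iylo jnbs rknr ytm avze
Hunk 2: at line 3 remove [jnbs,rknr] add [hod] -> 6 lines: pext muh iylo hod ytm avze
Hunk 3: at line 1 remove [iylo,hod] add [bcgpc] -> 5 lines: pext muh bcgpc ytm avze
Hunk 4: at line 2 remove [bcgpc] add [grg,tlfrr] -> 6 lines: pext muh grg tlfrr ytm avze
Hunk 5: at line 1 remove [grg,tlfrr] add [kkku] -> 5 lines: pext muh kkku ytm avze
Final line 3: kkku

Answer: kkku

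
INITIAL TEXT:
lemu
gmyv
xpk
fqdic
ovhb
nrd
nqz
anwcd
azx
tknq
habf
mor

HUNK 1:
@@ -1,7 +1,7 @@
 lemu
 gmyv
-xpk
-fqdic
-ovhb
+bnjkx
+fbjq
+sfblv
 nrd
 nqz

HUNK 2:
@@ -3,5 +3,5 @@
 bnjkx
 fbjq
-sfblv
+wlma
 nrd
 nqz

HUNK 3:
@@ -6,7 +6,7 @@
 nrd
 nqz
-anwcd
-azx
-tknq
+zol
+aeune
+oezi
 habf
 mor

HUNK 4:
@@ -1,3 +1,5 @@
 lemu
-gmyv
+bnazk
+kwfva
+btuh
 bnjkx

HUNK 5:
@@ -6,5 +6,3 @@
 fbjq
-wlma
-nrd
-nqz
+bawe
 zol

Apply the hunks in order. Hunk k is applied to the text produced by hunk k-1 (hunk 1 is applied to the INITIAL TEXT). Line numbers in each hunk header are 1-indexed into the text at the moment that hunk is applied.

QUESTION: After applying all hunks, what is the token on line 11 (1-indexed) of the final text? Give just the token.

Hunk 1: at line 1 remove [xpk,fqdic,ovhb] add [bnjkx,fbjq,sfblv] -> 12 lines: lemu gmyv bnjkx fbjq sfblv nrd nqz anwcd azx tknq habf mor
Hunk 2: at line 3 remove [sfblv] add [wlma] -> 12 lines: lemu gmyv bnjkx fbjq wlma nrd nqz anwcd azx tknq habf mor
Hunk 3: at line 6 remove [anwcd,azx,tknq] add [zol,aeune,oezi] -> 12 lines: lemu gmyv bnjkx fbjq wlma nrd nqz zol aeune oezi habf mor
Hunk 4: at line 1 remove [gmyv] add [bnazk,kwfva,btuh] -> 14 lines: lemu bnazk kwfva btuh bnjkx fbjq wlma nrd nqz zol aeune oezi habf mor
Hunk 5: at line 6 remove [wlma,nrd,nqz] add [bawe] -> 12 lines: lemu bnazk kwfva btuh bnjkx fbjq bawe zol aeune oezi habf mor
Final line 11: habf

Answer: habf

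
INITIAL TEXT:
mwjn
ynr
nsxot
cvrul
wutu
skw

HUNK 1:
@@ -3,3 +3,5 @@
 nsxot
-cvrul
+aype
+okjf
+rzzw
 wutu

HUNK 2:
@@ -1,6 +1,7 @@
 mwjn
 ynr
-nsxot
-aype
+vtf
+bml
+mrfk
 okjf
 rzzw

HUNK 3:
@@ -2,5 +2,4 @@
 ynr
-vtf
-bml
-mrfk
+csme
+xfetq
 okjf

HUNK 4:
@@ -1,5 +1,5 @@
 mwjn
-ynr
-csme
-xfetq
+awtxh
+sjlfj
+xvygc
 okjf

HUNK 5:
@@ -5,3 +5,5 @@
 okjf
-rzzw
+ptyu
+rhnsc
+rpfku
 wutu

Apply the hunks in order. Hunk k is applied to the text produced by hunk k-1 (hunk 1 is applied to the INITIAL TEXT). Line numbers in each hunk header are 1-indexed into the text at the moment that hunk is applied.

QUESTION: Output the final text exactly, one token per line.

Hunk 1: at line 3 remove [cvrul] add [aype,okjf,rzzw] -> 8 lines: mwjn ynr nsxot aype okjf rzzw wutu skw
Hunk 2: at line 1 remove [nsxot,aype] add [vtf,bml,mrfk] -> 9 lines: mwjn ynr vtf bml mrfk okjf rzzw wutu skw
Hunk 3: at line 2 remove [vtf,bml,mrfk] add [csme,xfetq] -> 8 lines: mwjn ynr csme xfetq okjf rzzw wutu skw
Hunk 4: at line 1 remove [ynr,csme,xfetq] add [awtxh,sjlfj,xvygc] -> 8 lines: mwjn awtxh sjlfj xvygc okjf rzzw wutu skw
Hunk 5: at line 5 remove [rzzw] add [ptyu,rhnsc,rpfku] -> 10 lines: mwjn awtxh sjlfj xvygc okjf ptyu rhnsc rpfku wutu skw

Answer: mwjn
awtxh
sjlfj
xvygc
okjf
ptyu
rhnsc
rpfku
wutu
skw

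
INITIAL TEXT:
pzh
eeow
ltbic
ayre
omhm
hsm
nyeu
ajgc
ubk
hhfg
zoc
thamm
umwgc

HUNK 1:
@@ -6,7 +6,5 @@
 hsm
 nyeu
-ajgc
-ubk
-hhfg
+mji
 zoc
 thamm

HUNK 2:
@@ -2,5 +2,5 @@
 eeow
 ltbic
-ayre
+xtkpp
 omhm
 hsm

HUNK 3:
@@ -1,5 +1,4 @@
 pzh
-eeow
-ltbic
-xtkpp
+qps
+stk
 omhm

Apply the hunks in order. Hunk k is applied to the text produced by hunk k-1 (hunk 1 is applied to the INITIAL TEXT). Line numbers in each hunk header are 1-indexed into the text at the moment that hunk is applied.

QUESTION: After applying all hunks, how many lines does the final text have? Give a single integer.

Hunk 1: at line 6 remove [ajgc,ubk,hhfg] add [mji] -> 11 lines: pzh eeow ltbic ayre omhm hsm nyeu mji zoc thamm umwgc
Hunk 2: at line 2 remove [ayre] add [xtkpp] -> 11 lines: pzh eeow ltbic xtkpp omhm hsm nyeu mji zoc thamm umwgc
Hunk 3: at line 1 remove [eeow,ltbic,xtkpp] add [qps,stk] -> 10 lines: pzh qps stk omhm hsm nyeu mji zoc thamm umwgc
Final line count: 10

Answer: 10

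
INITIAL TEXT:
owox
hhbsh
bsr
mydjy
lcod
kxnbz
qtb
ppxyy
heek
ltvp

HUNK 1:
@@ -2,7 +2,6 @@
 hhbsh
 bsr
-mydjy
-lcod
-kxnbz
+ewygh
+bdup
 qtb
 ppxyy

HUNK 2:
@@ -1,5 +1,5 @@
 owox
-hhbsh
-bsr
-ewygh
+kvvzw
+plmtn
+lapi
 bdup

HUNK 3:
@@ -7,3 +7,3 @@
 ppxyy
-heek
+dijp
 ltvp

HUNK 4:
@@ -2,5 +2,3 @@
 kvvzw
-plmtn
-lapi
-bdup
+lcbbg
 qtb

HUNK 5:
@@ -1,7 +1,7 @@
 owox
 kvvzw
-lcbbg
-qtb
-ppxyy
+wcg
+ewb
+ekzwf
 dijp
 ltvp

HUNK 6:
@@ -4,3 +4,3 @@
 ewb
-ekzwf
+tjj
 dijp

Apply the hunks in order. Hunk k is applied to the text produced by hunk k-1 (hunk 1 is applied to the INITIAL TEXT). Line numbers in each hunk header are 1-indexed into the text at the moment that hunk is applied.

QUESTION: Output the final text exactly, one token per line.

Hunk 1: at line 2 remove [mydjy,lcod,kxnbz] add [ewygh,bdup] -> 9 lines: owox hhbsh bsr ewygh bdup qtb ppxyy heek ltvp
Hunk 2: at line 1 remove [hhbsh,bsr,ewygh] add [kvvzw,plmtn,lapi] -> 9 lines: owox kvvzw plmtn lapi bdup qtb ppxyy heek ltvp
Hunk 3: at line 7 remove [heek] add [dijp] -> 9 lines: owox kvvzw plmtn lapi bdup qtb ppxyy dijp ltvp
Hunk 4: at line 2 remove [plmtn,lapi,bdup] add [lcbbg] -> 7 lines: owox kvvzw lcbbg qtb ppxyy dijp ltvp
Hunk 5: at line 1 remove [lcbbg,qtb,ppxyy] add [wcg,ewb,ekzwf] -> 7 lines: owox kvvzw wcg ewb ekzwf dijp ltvp
Hunk 6: at line 4 remove [ekzwf] add [tjj] -> 7 lines: owox kvvzw wcg ewb tjj dijp ltvp

Answer: owox
kvvzw
wcg
ewb
tjj
dijp
ltvp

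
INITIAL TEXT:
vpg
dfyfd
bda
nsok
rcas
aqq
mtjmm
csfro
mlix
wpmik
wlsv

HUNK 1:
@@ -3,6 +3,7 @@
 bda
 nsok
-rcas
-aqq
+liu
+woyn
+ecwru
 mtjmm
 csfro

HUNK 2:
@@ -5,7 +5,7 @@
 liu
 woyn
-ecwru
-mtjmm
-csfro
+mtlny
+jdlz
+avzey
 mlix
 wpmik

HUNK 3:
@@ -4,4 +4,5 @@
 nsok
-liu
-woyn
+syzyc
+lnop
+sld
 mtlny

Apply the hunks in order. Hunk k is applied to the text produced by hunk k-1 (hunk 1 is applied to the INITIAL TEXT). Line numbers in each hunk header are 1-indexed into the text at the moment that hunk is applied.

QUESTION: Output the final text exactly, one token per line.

Answer: vpg
dfyfd
bda
nsok
syzyc
lnop
sld
mtlny
jdlz
avzey
mlix
wpmik
wlsv

Derivation:
Hunk 1: at line 3 remove [rcas,aqq] add [liu,woyn,ecwru] -> 12 lines: vpg dfyfd bda nsok liu woyn ecwru mtjmm csfro mlix wpmik wlsv
Hunk 2: at line 5 remove [ecwru,mtjmm,csfro] add [mtlny,jdlz,avzey] -> 12 lines: vpg dfyfd bda nsok liu woyn mtlny jdlz avzey mlix wpmik wlsv
Hunk 3: at line 4 remove [liu,woyn] add [syzyc,lnop,sld] -> 13 lines: vpg dfyfd bda nsok syzyc lnop sld mtlny jdlz avzey mlix wpmik wlsv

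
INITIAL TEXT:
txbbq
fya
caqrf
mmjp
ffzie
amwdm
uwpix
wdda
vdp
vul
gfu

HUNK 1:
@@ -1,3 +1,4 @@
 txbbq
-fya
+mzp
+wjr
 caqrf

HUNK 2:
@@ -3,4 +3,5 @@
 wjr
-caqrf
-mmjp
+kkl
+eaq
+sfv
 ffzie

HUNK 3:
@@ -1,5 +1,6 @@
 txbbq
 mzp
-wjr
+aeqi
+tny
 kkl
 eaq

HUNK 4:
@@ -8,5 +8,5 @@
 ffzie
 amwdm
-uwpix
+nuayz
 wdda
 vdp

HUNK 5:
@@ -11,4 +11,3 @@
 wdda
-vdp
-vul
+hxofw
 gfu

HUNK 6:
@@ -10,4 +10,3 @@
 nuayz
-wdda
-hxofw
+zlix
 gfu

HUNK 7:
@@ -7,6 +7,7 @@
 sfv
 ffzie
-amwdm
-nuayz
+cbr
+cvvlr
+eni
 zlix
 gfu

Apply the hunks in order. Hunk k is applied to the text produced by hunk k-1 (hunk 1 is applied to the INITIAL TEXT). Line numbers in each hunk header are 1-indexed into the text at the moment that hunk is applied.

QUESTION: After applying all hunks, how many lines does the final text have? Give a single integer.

Hunk 1: at line 1 remove [fya] add [mzp,wjr] -> 12 lines: txbbq mzp wjr caqrf mmjp ffzie amwdm uwpix wdda vdp vul gfu
Hunk 2: at line 3 remove [caqrf,mmjp] add [kkl,eaq,sfv] -> 13 lines: txbbq mzp wjr kkl eaq sfv ffzie amwdm uwpix wdda vdp vul gfu
Hunk 3: at line 1 remove [wjr] add [aeqi,tny] -> 14 lines: txbbq mzp aeqi tny kkl eaq sfv ffzie amwdm uwpix wdda vdp vul gfu
Hunk 4: at line 8 remove [uwpix] add [nuayz] -> 14 lines: txbbq mzp aeqi tny kkl eaq sfv ffzie amwdm nuayz wdda vdp vul gfu
Hunk 5: at line 11 remove [vdp,vul] add [hxofw] -> 13 lines: txbbq mzp aeqi tny kkl eaq sfv ffzie amwdm nuayz wdda hxofw gfu
Hunk 6: at line 10 remove [wdda,hxofw] add [zlix] -> 12 lines: txbbq mzp aeqi tny kkl eaq sfv ffzie amwdm nuayz zlix gfu
Hunk 7: at line 7 remove [amwdm,nuayz] add [cbr,cvvlr,eni] -> 13 lines: txbbq mzp aeqi tny kkl eaq sfv ffzie cbr cvvlr eni zlix gfu
Final line count: 13

Answer: 13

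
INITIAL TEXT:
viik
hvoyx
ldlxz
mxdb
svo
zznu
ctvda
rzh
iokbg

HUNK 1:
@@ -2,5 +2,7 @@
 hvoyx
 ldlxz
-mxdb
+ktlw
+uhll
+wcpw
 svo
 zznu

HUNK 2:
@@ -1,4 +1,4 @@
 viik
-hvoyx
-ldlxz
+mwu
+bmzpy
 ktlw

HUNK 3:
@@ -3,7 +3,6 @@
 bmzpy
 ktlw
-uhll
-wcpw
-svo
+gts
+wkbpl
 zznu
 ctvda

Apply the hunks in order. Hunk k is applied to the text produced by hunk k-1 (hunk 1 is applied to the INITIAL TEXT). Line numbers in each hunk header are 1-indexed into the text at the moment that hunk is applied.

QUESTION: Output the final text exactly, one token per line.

Answer: viik
mwu
bmzpy
ktlw
gts
wkbpl
zznu
ctvda
rzh
iokbg

Derivation:
Hunk 1: at line 2 remove [mxdb] add [ktlw,uhll,wcpw] -> 11 lines: viik hvoyx ldlxz ktlw uhll wcpw svo zznu ctvda rzh iokbg
Hunk 2: at line 1 remove [hvoyx,ldlxz] add [mwu,bmzpy] -> 11 lines: viik mwu bmzpy ktlw uhll wcpw svo zznu ctvda rzh iokbg
Hunk 3: at line 3 remove [uhll,wcpw,svo] add [gts,wkbpl] -> 10 lines: viik mwu bmzpy ktlw gts wkbpl zznu ctvda rzh iokbg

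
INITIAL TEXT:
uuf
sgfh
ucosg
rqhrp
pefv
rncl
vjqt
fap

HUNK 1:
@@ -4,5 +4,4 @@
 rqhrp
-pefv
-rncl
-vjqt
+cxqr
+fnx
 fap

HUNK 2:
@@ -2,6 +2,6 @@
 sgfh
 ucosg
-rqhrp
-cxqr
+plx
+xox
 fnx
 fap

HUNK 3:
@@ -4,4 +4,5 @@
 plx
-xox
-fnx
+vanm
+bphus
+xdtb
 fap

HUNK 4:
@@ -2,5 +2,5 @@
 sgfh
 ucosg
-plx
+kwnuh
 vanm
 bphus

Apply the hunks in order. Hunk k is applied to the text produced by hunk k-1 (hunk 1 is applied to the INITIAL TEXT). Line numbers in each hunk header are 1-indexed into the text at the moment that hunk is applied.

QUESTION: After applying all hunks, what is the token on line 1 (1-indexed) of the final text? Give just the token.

Answer: uuf

Derivation:
Hunk 1: at line 4 remove [pefv,rncl,vjqt] add [cxqr,fnx] -> 7 lines: uuf sgfh ucosg rqhrp cxqr fnx fap
Hunk 2: at line 2 remove [rqhrp,cxqr] add [plx,xox] -> 7 lines: uuf sgfh ucosg plx xox fnx fap
Hunk 3: at line 4 remove [xox,fnx] add [vanm,bphus,xdtb] -> 8 lines: uuf sgfh ucosg plx vanm bphus xdtb fap
Hunk 4: at line 2 remove [plx] add [kwnuh] -> 8 lines: uuf sgfh ucosg kwnuh vanm bphus xdtb fap
Final line 1: uuf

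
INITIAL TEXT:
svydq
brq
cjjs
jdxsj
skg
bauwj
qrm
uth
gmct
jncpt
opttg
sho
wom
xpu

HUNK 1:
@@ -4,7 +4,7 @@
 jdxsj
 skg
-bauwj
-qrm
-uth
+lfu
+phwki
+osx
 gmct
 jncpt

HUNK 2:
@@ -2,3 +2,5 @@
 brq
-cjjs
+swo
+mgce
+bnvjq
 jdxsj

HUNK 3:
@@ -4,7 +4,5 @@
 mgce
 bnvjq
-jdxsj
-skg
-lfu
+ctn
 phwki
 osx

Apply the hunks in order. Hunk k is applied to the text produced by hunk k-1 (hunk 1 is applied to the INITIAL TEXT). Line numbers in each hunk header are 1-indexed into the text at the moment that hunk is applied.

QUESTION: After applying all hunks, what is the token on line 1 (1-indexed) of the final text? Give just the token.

Answer: svydq

Derivation:
Hunk 1: at line 4 remove [bauwj,qrm,uth] add [lfu,phwki,osx] -> 14 lines: svydq brq cjjs jdxsj skg lfu phwki osx gmct jncpt opttg sho wom xpu
Hunk 2: at line 2 remove [cjjs] add [swo,mgce,bnvjq] -> 16 lines: svydq brq swo mgce bnvjq jdxsj skg lfu phwki osx gmct jncpt opttg sho wom xpu
Hunk 3: at line 4 remove [jdxsj,skg,lfu] add [ctn] -> 14 lines: svydq brq swo mgce bnvjq ctn phwki osx gmct jncpt opttg sho wom xpu
Final line 1: svydq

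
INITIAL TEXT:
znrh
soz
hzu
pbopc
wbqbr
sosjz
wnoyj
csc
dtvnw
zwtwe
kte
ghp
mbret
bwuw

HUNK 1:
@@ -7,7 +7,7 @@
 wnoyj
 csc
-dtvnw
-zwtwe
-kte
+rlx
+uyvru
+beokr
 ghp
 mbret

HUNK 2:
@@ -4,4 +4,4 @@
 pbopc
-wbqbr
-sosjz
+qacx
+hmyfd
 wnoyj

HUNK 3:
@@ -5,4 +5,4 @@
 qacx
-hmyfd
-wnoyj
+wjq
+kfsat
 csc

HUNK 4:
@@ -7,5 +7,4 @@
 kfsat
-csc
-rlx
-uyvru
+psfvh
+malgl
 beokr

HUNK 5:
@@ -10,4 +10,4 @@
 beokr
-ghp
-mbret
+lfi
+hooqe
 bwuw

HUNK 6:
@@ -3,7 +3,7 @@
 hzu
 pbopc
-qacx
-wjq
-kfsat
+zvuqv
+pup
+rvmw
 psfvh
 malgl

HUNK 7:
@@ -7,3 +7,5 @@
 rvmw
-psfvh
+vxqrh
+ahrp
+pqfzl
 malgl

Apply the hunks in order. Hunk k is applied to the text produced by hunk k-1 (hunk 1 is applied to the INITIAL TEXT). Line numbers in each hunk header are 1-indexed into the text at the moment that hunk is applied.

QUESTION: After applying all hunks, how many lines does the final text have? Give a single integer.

Answer: 15

Derivation:
Hunk 1: at line 7 remove [dtvnw,zwtwe,kte] add [rlx,uyvru,beokr] -> 14 lines: znrh soz hzu pbopc wbqbr sosjz wnoyj csc rlx uyvru beokr ghp mbret bwuw
Hunk 2: at line 4 remove [wbqbr,sosjz] add [qacx,hmyfd] -> 14 lines: znrh soz hzu pbopc qacx hmyfd wnoyj csc rlx uyvru beokr ghp mbret bwuw
Hunk 3: at line 5 remove [hmyfd,wnoyj] add [wjq,kfsat] -> 14 lines: znrh soz hzu pbopc qacx wjq kfsat csc rlx uyvru beokr ghp mbret bwuw
Hunk 4: at line 7 remove [csc,rlx,uyvru] add [psfvh,malgl] -> 13 lines: znrh soz hzu pbopc qacx wjq kfsat psfvh malgl beokr ghp mbret bwuw
Hunk 5: at line 10 remove [ghp,mbret] add [lfi,hooqe] -> 13 lines: znrh soz hzu pbopc qacx wjq kfsat psfvh malgl beokr lfi hooqe bwuw
Hunk 6: at line 3 remove [qacx,wjq,kfsat] add [zvuqv,pup,rvmw] -> 13 lines: znrh soz hzu pbopc zvuqv pup rvmw psfvh malgl beokr lfi hooqe bwuw
Hunk 7: at line 7 remove [psfvh] add [vxqrh,ahrp,pqfzl] -> 15 lines: znrh soz hzu pbopc zvuqv pup rvmw vxqrh ahrp pqfzl malgl beokr lfi hooqe bwuw
Final line count: 15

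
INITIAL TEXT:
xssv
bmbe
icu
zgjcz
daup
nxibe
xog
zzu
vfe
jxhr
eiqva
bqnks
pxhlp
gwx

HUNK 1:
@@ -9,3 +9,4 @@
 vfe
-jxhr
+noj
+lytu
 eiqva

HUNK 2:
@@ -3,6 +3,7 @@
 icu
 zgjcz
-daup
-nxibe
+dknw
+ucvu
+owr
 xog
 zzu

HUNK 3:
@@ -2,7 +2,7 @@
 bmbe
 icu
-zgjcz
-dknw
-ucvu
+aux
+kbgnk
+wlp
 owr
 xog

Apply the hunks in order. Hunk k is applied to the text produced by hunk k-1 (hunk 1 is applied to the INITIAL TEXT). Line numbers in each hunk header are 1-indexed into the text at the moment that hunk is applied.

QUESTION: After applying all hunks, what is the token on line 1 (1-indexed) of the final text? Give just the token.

Hunk 1: at line 9 remove [jxhr] add [noj,lytu] -> 15 lines: xssv bmbe icu zgjcz daup nxibe xog zzu vfe noj lytu eiqva bqnks pxhlp gwx
Hunk 2: at line 3 remove [daup,nxibe] add [dknw,ucvu,owr] -> 16 lines: xssv bmbe icu zgjcz dknw ucvu owr xog zzu vfe noj lytu eiqva bqnks pxhlp gwx
Hunk 3: at line 2 remove [zgjcz,dknw,ucvu] add [aux,kbgnk,wlp] -> 16 lines: xssv bmbe icu aux kbgnk wlp owr xog zzu vfe noj lytu eiqva bqnks pxhlp gwx
Final line 1: xssv

Answer: xssv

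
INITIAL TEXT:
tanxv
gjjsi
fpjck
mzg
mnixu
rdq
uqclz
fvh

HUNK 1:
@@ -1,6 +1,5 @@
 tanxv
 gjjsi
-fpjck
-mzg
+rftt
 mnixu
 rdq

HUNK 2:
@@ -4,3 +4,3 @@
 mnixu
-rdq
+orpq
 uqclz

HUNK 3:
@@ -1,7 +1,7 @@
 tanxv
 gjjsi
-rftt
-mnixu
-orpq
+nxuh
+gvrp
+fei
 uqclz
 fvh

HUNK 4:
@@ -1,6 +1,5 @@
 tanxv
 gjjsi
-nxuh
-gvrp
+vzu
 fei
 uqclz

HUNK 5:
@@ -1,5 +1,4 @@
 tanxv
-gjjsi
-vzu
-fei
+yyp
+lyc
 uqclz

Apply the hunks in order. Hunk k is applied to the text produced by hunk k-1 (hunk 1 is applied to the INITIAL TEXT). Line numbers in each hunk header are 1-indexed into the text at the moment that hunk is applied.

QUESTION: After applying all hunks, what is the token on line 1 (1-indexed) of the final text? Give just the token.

Hunk 1: at line 1 remove [fpjck,mzg] add [rftt] -> 7 lines: tanxv gjjsi rftt mnixu rdq uqclz fvh
Hunk 2: at line 4 remove [rdq] add [orpq] -> 7 lines: tanxv gjjsi rftt mnixu orpq uqclz fvh
Hunk 3: at line 1 remove [rftt,mnixu,orpq] add [nxuh,gvrp,fei] -> 7 lines: tanxv gjjsi nxuh gvrp fei uqclz fvh
Hunk 4: at line 1 remove [nxuh,gvrp] add [vzu] -> 6 lines: tanxv gjjsi vzu fei uqclz fvh
Hunk 5: at line 1 remove [gjjsi,vzu,fei] add [yyp,lyc] -> 5 lines: tanxv yyp lyc uqclz fvh
Final line 1: tanxv

Answer: tanxv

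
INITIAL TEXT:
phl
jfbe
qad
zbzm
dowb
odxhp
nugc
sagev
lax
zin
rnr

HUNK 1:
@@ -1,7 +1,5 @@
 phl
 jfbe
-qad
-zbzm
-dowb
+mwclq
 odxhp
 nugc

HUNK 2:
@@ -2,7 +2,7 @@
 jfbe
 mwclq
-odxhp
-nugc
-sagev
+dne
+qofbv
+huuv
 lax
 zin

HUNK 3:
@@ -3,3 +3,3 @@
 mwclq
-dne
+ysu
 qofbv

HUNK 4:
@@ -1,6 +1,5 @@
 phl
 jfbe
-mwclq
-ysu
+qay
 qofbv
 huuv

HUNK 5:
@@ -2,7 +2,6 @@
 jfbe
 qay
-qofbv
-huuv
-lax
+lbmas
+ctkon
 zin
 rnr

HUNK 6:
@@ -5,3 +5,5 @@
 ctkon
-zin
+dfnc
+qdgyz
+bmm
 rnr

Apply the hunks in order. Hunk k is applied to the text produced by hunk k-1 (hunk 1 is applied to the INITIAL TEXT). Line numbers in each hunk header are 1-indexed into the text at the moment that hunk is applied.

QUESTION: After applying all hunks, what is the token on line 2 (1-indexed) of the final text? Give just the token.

Hunk 1: at line 1 remove [qad,zbzm,dowb] add [mwclq] -> 9 lines: phl jfbe mwclq odxhp nugc sagev lax zin rnr
Hunk 2: at line 2 remove [odxhp,nugc,sagev] add [dne,qofbv,huuv] -> 9 lines: phl jfbe mwclq dne qofbv huuv lax zin rnr
Hunk 3: at line 3 remove [dne] add [ysu] -> 9 lines: phl jfbe mwclq ysu qofbv huuv lax zin rnr
Hunk 4: at line 1 remove [mwclq,ysu] add [qay] -> 8 lines: phl jfbe qay qofbv huuv lax zin rnr
Hunk 5: at line 2 remove [qofbv,huuv,lax] add [lbmas,ctkon] -> 7 lines: phl jfbe qay lbmas ctkon zin rnr
Hunk 6: at line 5 remove [zin] add [dfnc,qdgyz,bmm] -> 9 lines: phl jfbe qay lbmas ctkon dfnc qdgyz bmm rnr
Final line 2: jfbe

Answer: jfbe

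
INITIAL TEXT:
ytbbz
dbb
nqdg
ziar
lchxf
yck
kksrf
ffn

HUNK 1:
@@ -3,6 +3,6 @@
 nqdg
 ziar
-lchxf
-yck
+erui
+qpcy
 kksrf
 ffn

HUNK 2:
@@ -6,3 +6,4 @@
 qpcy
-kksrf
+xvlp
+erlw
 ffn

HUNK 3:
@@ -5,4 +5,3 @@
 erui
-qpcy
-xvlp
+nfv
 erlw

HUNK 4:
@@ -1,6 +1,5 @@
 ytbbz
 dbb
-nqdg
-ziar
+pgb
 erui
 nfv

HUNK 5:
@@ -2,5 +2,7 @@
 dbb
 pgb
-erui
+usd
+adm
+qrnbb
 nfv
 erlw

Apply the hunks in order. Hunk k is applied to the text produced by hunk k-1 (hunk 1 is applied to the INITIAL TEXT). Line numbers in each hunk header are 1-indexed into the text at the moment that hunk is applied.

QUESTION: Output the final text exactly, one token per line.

Answer: ytbbz
dbb
pgb
usd
adm
qrnbb
nfv
erlw
ffn

Derivation:
Hunk 1: at line 3 remove [lchxf,yck] add [erui,qpcy] -> 8 lines: ytbbz dbb nqdg ziar erui qpcy kksrf ffn
Hunk 2: at line 6 remove [kksrf] add [xvlp,erlw] -> 9 lines: ytbbz dbb nqdg ziar erui qpcy xvlp erlw ffn
Hunk 3: at line 5 remove [qpcy,xvlp] add [nfv] -> 8 lines: ytbbz dbb nqdg ziar erui nfv erlw ffn
Hunk 4: at line 1 remove [nqdg,ziar] add [pgb] -> 7 lines: ytbbz dbb pgb erui nfv erlw ffn
Hunk 5: at line 2 remove [erui] add [usd,adm,qrnbb] -> 9 lines: ytbbz dbb pgb usd adm qrnbb nfv erlw ffn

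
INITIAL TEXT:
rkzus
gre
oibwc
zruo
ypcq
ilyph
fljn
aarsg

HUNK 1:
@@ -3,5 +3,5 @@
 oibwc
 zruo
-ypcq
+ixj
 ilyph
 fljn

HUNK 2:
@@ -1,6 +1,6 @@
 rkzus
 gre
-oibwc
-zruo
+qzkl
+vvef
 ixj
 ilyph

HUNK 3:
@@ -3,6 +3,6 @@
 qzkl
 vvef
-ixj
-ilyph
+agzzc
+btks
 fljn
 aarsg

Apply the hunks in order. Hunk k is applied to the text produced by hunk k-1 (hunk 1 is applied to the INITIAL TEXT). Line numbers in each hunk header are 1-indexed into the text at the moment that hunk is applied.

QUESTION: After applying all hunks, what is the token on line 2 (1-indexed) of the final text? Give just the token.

Answer: gre

Derivation:
Hunk 1: at line 3 remove [ypcq] add [ixj] -> 8 lines: rkzus gre oibwc zruo ixj ilyph fljn aarsg
Hunk 2: at line 1 remove [oibwc,zruo] add [qzkl,vvef] -> 8 lines: rkzus gre qzkl vvef ixj ilyph fljn aarsg
Hunk 3: at line 3 remove [ixj,ilyph] add [agzzc,btks] -> 8 lines: rkzus gre qzkl vvef agzzc btks fljn aarsg
Final line 2: gre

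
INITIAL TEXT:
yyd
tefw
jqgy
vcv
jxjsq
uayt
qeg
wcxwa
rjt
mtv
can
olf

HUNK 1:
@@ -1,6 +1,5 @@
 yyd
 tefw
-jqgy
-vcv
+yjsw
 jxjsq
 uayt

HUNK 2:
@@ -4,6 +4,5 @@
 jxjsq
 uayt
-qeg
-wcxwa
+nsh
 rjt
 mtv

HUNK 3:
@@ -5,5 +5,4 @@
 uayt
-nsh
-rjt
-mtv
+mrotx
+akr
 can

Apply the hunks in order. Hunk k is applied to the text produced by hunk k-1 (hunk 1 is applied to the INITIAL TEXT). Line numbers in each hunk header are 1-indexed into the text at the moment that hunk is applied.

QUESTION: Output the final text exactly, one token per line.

Answer: yyd
tefw
yjsw
jxjsq
uayt
mrotx
akr
can
olf

Derivation:
Hunk 1: at line 1 remove [jqgy,vcv] add [yjsw] -> 11 lines: yyd tefw yjsw jxjsq uayt qeg wcxwa rjt mtv can olf
Hunk 2: at line 4 remove [qeg,wcxwa] add [nsh] -> 10 lines: yyd tefw yjsw jxjsq uayt nsh rjt mtv can olf
Hunk 3: at line 5 remove [nsh,rjt,mtv] add [mrotx,akr] -> 9 lines: yyd tefw yjsw jxjsq uayt mrotx akr can olf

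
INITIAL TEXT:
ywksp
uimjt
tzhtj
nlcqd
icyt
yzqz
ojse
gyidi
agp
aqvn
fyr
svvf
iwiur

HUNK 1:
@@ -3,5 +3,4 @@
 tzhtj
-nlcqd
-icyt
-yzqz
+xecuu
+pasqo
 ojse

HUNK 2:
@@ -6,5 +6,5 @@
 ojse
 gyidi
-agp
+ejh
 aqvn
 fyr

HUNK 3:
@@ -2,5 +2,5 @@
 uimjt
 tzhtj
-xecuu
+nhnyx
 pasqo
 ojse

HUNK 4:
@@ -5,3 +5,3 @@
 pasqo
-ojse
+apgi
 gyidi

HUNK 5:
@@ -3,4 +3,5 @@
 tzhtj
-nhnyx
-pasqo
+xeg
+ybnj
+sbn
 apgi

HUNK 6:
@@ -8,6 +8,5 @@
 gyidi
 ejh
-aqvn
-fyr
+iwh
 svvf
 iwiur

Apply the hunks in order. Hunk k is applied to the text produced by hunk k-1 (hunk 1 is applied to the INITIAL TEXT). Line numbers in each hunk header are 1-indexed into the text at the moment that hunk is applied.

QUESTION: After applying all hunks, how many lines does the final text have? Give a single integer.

Answer: 12

Derivation:
Hunk 1: at line 3 remove [nlcqd,icyt,yzqz] add [xecuu,pasqo] -> 12 lines: ywksp uimjt tzhtj xecuu pasqo ojse gyidi agp aqvn fyr svvf iwiur
Hunk 2: at line 6 remove [agp] add [ejh] -> 12 lines: ywksp uimjt tzhtj xecuu pasqo ojse gyidi ejh aqvn fyr svvf iwiur
Hunk 3: at line 2 remove [xecuu] add [nhnyx] -> 12 lines: ywksp uimjt tzhtj nhnyx pasqo ojse gyidi ejh aqvn fyr svvf iwiur
Hunk 4: at line 5 remove [ojse] add [apgi] -> 12 lines: ywksp uimjt tzhtj nhnyx pasqo apgi gyidi ejh aqvn fyr svvf iwiur
Hunk 5: at line 3 remove [nhnyx,pasqo] add [xeg,ybnj,sbn] -> 13 lines: ywksp uimjt tzhtj xeg ybnj sbn apgi gyidi ejh aqvn fyr svvf iwiur
Hunk 6: at line 8 remove [aqvn,fyr] add [iwh] -> 12 lines: ywksp uimjt tzhtj xeg ybnj sbn apgi gyidi ejh iwh svvf iwiur
Final line count: 12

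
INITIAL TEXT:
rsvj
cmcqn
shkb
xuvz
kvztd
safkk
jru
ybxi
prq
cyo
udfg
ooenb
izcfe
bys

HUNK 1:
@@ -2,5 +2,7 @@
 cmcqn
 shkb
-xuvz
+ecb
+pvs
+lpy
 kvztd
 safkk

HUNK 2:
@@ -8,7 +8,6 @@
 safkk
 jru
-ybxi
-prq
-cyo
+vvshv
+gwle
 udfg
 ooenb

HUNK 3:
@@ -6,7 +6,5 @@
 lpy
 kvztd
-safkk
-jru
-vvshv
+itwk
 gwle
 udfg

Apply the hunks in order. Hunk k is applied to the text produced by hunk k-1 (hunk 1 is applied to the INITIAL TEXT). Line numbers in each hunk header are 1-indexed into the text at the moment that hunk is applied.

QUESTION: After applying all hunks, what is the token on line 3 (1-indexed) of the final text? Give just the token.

Hunk 1: at line 2 remove [xuvz] add [ecb,pvs,lpy] -> 16 lines: rsvj cmcqn shkb ecb pvs lpy kvztd safkk jru ybxi prq cyo udfg ooenb izcfe bys
Hunk 2: at line 8 remove [ybxi,prq,cyo] add [vvshv,gwle] -> 15 lines: rsvj cmcqn shkb ecb pvs lpy kvztd safkk jru vvshv gwle udfg ooenb izcfe bys
Hunk 3: at line 6 remove [safkk,jru,vvshv] add [itwk] -> 13 lines: rsvj cmcqn shkb ecb pvs lpy kvztd itwk gwle udfg ooenb izcfe bys
Final line 3: shkb

Answer: shkb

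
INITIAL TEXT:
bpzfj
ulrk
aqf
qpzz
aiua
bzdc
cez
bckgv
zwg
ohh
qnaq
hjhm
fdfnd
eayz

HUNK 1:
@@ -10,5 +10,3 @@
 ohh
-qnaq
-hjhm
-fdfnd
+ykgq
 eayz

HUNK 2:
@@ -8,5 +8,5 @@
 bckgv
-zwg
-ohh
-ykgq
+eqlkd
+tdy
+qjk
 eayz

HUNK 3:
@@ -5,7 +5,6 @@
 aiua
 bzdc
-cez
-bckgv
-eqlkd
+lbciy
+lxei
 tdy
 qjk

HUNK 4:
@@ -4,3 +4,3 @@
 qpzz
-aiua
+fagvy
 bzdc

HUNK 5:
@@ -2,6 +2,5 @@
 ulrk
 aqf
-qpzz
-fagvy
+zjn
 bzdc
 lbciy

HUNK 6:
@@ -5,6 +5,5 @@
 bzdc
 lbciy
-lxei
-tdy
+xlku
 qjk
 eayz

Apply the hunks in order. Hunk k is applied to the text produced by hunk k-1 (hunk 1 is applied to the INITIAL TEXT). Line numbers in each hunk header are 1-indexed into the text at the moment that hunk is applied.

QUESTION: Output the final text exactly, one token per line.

Hunk 1: at line 10 remove [qnaq,hjhm,fdfnd] add [ykgq] -> 12 lines: bpzfj ulrk aqf qpzz aiua bzdc cez bckgv zwg ohh ykgq eayz
Hunk 2: at line 8 remove [zwg,ohh,ykgq] add [eqlkd,tdy,qjk] -> 12 lines: bpzfj ulrk aqf qpzz aiua bzdc cez bckgv eqlkd tdy qjk eayz
Hunk 3: at line 5 remove [cez,bckgv,eqlkd] add [lbciy,lxei] -> 11 lines: bpzfj ulrk aqf qpzz aiua bzdc lbciy lxei tdy qjk eayz
Hunk 4: at line 4 remove [aiua] add [fagvy] -> 11 lines: bpzfj ulrk aqf qpzz fagvy bzdc lbciy lxei tdy qjk eayz
Hunk 5: at line 2 remove [qpzz,fagvy] add [zjn] -> 10 lines: bpzfj ulrk aqf zjn bzdc lbciy lxei tdy qjk eayz
Hunk 6: at line 5 remove [lxei,tdy] add [xlku] -> 9 lines: bpzfj ulrk aqf zjn bzdc lbciy xlku qjk eayz

Answer: bpzfj
ulrk
aqf
zjn
bzdc
lbciy
xlku
qjk
eayz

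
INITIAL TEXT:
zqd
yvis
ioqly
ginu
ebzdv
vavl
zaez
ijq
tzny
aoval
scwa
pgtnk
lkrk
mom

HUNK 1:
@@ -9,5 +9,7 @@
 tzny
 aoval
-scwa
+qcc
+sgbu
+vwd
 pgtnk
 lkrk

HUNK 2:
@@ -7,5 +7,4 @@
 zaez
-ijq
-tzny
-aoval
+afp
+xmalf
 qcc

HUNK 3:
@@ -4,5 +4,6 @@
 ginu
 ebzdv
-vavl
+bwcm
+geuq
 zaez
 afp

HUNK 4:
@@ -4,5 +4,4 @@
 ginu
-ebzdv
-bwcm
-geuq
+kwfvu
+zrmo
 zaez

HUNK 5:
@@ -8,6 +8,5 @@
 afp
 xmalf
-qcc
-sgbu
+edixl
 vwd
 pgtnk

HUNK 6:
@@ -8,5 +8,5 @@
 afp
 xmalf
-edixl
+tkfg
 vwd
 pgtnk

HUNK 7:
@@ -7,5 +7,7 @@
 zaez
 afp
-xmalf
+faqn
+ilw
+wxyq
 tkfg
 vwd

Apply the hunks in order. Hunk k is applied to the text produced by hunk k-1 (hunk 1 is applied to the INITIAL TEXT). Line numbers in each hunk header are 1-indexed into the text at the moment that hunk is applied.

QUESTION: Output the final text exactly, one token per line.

Answer: zqd
yvis
ioqly
ginu
kwfvu
zrmo
zaez
afp
faqn
ilw
wxyq
tkfg
vwd
pgtnk
lkrk
mom

Derivation:
Hunk 1: at line 9 remove [scwa] add [qcc,sgbu,vwd] -> 16 lines: zqd yvis ioqly ginu ebzdv vavl zaez ijq tzny aoval qcc sgbu vwd pgtnk lkrk mom
Hunk 2: at line 7 remove [ijq,tzny,aoval] add [afp,xmalf] -> 15 lines: zqd yvis ioqly ginu ebzdv vavl zaez afp xmalf qcc sgbu vwd pgtnk lkrk mom
Hunk 3: at line 4 remove [vavl] add [bwcm,geuq] -> 16 lines: zqd yvis ioqly ginu ebzdv bwcm geuq zaez afp xmalf qcc sgbu vwd pgtnk lkrk mom
Hunk 4: at line 4 remove [ebzdv,bwcm,geuq] add [kwfvu,zrmo] -> 15 lines: zqd yvis ioqly ginu kwfvu zrmo zaez afp xmalf qcc sgbu vwd pgtnk lkrk mom
Hunk 5: at line 8 remove [qcc,sgbu] add [edixl] -> 14 lines: zqd yvis ioqly ginu kwfvu zrmo zaez afp xmalf edixl vwd pgtnk lkrk mom
Hunk 6: at line 8 remove [edixl] add [tkfg] -> 14 lines: zqd yvis ioqly ginu kwfvu zrmo zaez afp xmalf tkfg vwd pgtnk lkrk mom
Hunk 7: at line 7 remove [xmalf] add [faqn,ilw,wxyq] -> 16 lines: zqd yvis ioqly ginu kwfvu zrmo zaez afp faqn ilw wxyq tkfg vwd pgtnk lkrk mom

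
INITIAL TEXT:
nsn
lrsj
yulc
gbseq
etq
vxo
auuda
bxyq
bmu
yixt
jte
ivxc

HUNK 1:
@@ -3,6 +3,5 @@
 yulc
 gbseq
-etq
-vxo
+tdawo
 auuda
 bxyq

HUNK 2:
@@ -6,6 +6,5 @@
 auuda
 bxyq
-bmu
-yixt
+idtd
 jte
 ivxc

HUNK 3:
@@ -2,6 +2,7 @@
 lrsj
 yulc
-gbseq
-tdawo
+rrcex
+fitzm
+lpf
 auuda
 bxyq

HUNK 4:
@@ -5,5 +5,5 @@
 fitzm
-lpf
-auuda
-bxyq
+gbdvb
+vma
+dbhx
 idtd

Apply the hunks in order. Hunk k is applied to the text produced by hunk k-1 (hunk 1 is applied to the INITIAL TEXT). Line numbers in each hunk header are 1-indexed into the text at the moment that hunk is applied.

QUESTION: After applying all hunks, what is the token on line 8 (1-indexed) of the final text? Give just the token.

Answer: dbhx

Derivation:
Hunk 1: at line 3 remove [etq,vxo] add [tdawo] -> 11 lines: nsn lrsj yulc gbseq tdawo auuda bxyq bmu yixt jte ivxc
Hunk 2: at line 6 remove [bmu,yixt] add [idtd] -> 10 lines: nsn lrsj yulc gbseq tdawo auuda bxyq idtd jte ivxc
Hunk 3: at line 2 remove [gbseq,tdawo] add [rrcex,fitzm,lpf] -> 11 lines: nsn lrsj yulc rrcex fitzm lpf auuda bxyq idtd jte ivxc
Hunk 4: at line 5 remove [lpf,auuda,bxyq] add [gbdvb,vma,dbhx] -> 11 lines: nsn lrsj yulc rrcex fitzm gbdvb vma dbhx idtd jte ivxc
Final line 8: dbhx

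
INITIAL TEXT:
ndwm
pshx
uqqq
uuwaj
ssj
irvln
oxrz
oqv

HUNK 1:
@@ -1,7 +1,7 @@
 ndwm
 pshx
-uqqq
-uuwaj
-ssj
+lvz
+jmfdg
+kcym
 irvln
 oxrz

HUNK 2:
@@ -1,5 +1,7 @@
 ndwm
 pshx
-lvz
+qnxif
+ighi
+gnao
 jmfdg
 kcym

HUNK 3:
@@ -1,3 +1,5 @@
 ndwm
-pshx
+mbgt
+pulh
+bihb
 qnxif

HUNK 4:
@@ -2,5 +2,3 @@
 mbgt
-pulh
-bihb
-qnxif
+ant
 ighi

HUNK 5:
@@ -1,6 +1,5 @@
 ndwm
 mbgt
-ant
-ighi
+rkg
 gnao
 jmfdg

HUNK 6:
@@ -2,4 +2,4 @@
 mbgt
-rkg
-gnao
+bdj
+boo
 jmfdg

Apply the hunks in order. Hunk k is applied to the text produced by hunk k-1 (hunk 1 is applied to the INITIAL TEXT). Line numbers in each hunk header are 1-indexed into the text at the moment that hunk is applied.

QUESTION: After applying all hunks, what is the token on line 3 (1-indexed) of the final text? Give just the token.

Answer: bdj

Derivation:
Hunk 1: at line 1 remove [uqqq,uuwaj,ssj] add [lvz,jmfdg,kcym] -> 8 lines: ndwm pshx lvz jmfdg kcym irvln oxrz oqv
Hunk 2: at line 1 remove [lvz] add [qnxif,ighi,gnao] -> 10 lines: ndwm pshx qnxif ighi gnao jmfdg kcym irvln oxrz oqv
Hunk 3: at line 1 remove [pshx] add [mbgt,pulh,bihb] -> 12 lines: ndwm mbgt pulh bihb qnxif ighi gnao jmfdg kcym irvln oxrz oqv
Hunk 4: at line 2 remove [pulh,bihb,qnxif] add [ant] -> 10 lines: ndwm mbgt ant ighi gnao jmfdg kcym irvln oxrz oqv
Hunk 5: at line 1 remove [ant,ighi] add [rkg] -> 9 lines: ndwm mbgt rkg gnao jmfdg kcym irvln oxrz oqv
Hunk 6: at line 2 remove [rkg,gnao] add [bdj,boo] -> 9 lines: ndwm mbgt bdj boo jmfdg kcym irvln oxrz oqv
Final line 3: bdj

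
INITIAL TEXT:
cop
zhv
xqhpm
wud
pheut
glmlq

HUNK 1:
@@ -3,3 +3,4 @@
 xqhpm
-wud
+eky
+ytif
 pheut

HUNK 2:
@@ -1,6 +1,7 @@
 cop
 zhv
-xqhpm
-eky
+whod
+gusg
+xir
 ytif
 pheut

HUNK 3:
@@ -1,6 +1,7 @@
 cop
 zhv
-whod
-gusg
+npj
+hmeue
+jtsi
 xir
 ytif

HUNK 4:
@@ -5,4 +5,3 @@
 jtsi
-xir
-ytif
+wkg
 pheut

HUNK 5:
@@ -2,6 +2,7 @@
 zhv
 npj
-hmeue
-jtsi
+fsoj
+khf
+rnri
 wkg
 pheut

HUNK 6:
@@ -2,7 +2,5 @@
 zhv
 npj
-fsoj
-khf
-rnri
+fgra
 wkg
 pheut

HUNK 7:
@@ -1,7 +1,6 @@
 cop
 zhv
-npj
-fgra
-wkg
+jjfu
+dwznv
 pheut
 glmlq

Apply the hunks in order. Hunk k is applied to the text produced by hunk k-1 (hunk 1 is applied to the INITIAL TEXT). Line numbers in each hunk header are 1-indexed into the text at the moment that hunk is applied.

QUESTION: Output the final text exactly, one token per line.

Hunk 1: at line 3 remove [wud] add [eky,ytif] -> 7 lines: cop zhv xqhpm eky ytif pheut glmlq
Hunk 2: at line 1 remove [xqhpm,eky] add [whod,gusg,xir] -> 8 lines: cop zhv whod gusg xir ytif pheut glmlq
Hunk 3: at line 1 remove [whod,gusg] add [npj,hmeue,jtsi] -> 9 lines: cop zhv npj hmeue jtsi xir ytif pheut glmlq
Hunk 4: at line 5 remove [xir,ytif] add [wkg] -> 8 lines: cop zhv npj hmeue jtsi wkg pheut glmlq
Hunk 5: at line 2 remove [hmeue,jtsi] add [fsoj,khf,rnri] -> 9 lines: cop zhv npj fsoj khf rnri wkg pheut glmlq
Hunk 6: at line 2 remove [fsoj,khf,rnri] add [fgra] -> 7 lines: cop zhv npj fgra wkg pheut glmlq
Hunk 7: at line 1 remove [npj,fgra,wkg] add [jjfu,dwznv] -> 6 lines: cop zhv jjfu dwznv pheut glmlq

Answer: cop
zhv
jjfu
dwznv
pheut
glmlq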